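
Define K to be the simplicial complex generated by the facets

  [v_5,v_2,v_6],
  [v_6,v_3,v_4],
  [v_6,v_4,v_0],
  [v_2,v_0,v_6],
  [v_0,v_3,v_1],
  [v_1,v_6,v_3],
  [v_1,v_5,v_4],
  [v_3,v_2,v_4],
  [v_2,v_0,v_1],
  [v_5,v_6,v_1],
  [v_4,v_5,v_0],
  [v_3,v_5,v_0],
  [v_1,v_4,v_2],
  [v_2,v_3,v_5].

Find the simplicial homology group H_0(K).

Order the vertices as v_0 < v_1 < v_2 < v_3 < v_4 < v_5 < v_6. Listing each simplex with vertices in this order, K has dimension 2 with simplices:

  0-simplices (7): [v_0], [v_1], [v_2], [v_3], [v_4], [v_5], [v_6]
  1-simplices (21): (21 of them)
  2-simplices (14): (14 of them)

giving chain groups C_0 ≅ Z^7, C_1 ≅ Z^21, C_2 ≅ Z^14.

∂_1: C_1 → C_0 is given by ∂[p,q] = [q] − [p]. For instance
  ∂[v_2,v_3] = [v_3] − [v_2].
This gives a 7×21 integer matrix of rank 6; reducing to Smith normal form yields diagonal entries (1,1,1,1,1,1).

∂_2: C_2 → C_1 maps a triangle to the signed sum of its edges. For instance
  ∂[v_1,v_5,v_6] = [v_5,v_6] − [v_1,v_6] + [v_1,v_5],
  ∂[v_0,v_3,v_5] = [v_3,v_5] − [v_0,v_5] + [v_0,v_3].
The 21×14 boundary matrix has rank 13 and Smith normal form diag(1,1,1,1,1,1,1,1,1,1,1,1,1).

Computing H_k = (kernel of ∂_k) / (image of ∂_{k+1}):

  H_0: rank C_0 − rank ∂_1 = 7 − 6 = 1, and the invariant factors of ∂_1 are all 1, so H_0 ≅ Z.

(K is a triangulation of the torus T^2.)

H_0 ≅ Z.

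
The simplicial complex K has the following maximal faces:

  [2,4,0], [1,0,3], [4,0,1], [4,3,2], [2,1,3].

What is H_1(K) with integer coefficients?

K has 5 vertices, 10 edges, 5 triangles.
rank ∂_1 = 4, rank ∂_2 = 5 ⇒ b_1 = 10 − 4 − 5 = 1; all invariant factors of ∂_2 are 1 so no torsion. So H_1 ≅ Z.

H_1 = Z.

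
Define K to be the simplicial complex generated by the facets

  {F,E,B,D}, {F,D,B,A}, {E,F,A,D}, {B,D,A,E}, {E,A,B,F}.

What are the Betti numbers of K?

b_0 = 1, b_1 = 0, b_2 = 0, b_3 = 1.

Take the total order A < B < D < E < F on the vertex set. Then K (dimension 3) consists of the simplices:

  0-simplices (5): A, B, D, E, F
  1-simplices (10): AB, AD, AE, AF, BD, BE, BF, DE, DF, EF
  2-simplices (10): ABD, ABE, ABF, ADE, ADF, AEF, BDE, BDF, BEF, DEF
  3-simplices (5): ABDE, ABDF, ABEF, ADEF, BDEF

giving chain groups C_0 ≅ Z^5, C_1 ≅ Z^10, C_2 ≅ Z^10, C_3 ≅ Z^5.

Boundary ∂_1: C_1 → C_0 is given by ∂[p,q] = [q] − [p]. For instance
  ∂DE = E − D.
The resulting 5×10 matrix has rank 4, and its Smith normal form has invariant factors (1,1,1,1).

∂_2: C_2 → C_1 sends each 2-simplex [p,q,r] to [q,r] − [p,r] + [p,q]. For instance
  ∂BDF = DF − BF + BD,
  ∂BEF = EF − BF + BE.
This gives a 10×10 integer matrix of rank 6; reducing to Smith normal form yields diagonal entries (1,1,1,1,1,1).

∂_3: C_3 → C_2 sends each 3-simplex σ to the alternating sum Σ_i (−1)^i (σ with its i-th vertex removed). For instance
  ∂ADEF = DEF − AEF + ADF − ADE,
  ∂ABDF = BDF − ADF + ABF − ABD.
The resulting 10×5 matrix has rank 4, and its Smith normal form has invariant factors (1,1,1,1).

Reading off H_k = ker ∂_k / im ∂_{k+1}:

  H_0: rank C_0 − rank ∂_1 = 5 − 4 = 1, and the invariant factors of ∂_1 are all 1, so H_0 ≅ Z.
  H_1: rank ker ∂_1 − rank ∂_2 = (10 − 4) − 6 = 0, and the invariant factors of ∂_2 are all 1, so H_1 ≅ 0.
  H_2: rank ker ∂_2 − rank ∂_3 = (10 − 6) − 4 = 0, and the invariant factors of ∂_3 are all 1, so H_2 ≅ 0.
  H_3: rank ker ∂_3 − rank ∂_4 = (5 − 4) − 0 = 1, and there is no ∂_4, so H_3 ≅ Z.

As a check, the Euler characteristic is 5 − 10 + 10 − 5 = 0, which agrees with 1 − 0 + 0 − 1 = 0.

Hence the Betti numbers are b_0 = 1, b_1 = 0, b_2 = 0, b_3 = 1.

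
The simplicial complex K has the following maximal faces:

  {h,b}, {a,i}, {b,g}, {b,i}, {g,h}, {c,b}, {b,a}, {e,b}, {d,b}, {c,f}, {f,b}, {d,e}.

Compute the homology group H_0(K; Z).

H_0 ≅ Z.

K has 9 vertices, 12 edges.
rank ∂_0 = 0, rank ∂_1 = 8 ⇒ b_0 = 9 − 0 − 8 = 1; all invariant factors of ∂_1 are 1 so no torsion. So H_0 = Z.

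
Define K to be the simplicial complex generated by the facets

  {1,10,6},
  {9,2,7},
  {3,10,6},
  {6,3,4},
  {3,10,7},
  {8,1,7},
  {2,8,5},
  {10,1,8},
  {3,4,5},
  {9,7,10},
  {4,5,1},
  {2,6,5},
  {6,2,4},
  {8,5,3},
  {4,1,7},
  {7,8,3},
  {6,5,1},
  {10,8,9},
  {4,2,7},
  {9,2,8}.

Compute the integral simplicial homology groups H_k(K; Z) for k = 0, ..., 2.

H_0 = Z,  H_1 = Z ⊕ Z/2,  H_2 = 0.

Order the vertices as 1 < 2 < 3 < 4 < 5 < 6 < 7 < 8 < 9 < 10. Listing each simplex with vertices in this order, K has dimension 2 with simplices:

  0-simplices (10): [1], [2], [3], [4], [5], [6], [7], [8], [9], [10]
  1-simplices (30): (30 of them)
  2-simplices (20): (20 of them)

giving chain groups C_0 ≅ Z^10, C_1 ≅ Z^30, C_2 ≅ Z^20.

Boundary ∂_1: C_1 → C_0 sends each edge [p,q] (with p < q) to q − p.
The resulting 10×30 matrix has rank 9, and its Smith normal form has invariant factors (1,1,1,1,1,1,1,1,1).

The boundary map ∂_2: C_2 → C_1 sends each 2-simplex [p,q,r] to [q,r] − [p,r] + [p,q]. For instance
  ∂[1,8,10] = [8,10] − [1,10] + [1,8],
  ∂[1,6,10] = [6,10] − [1,10] + [1,6].
This gives a 30×20 integer matrix of rank 20; reducing to Smith normal form yields diagonal entries (1,1,1,1,1,1,1,1,1,1,1,1,1,1,1,1,1,1,1,2).

Now H_k = ker ∂_k / im ∂_{k+1}, so:

  H_0: rank C_0 − rank ∂_1 = 10 − 9 = 1, and the invariant factors of ∂_1 are all 1, so H_0 ≅ Z.
  H_1: rank ker ∂_1 − rank ∂_2 = (30 − 9) − 20 = 1, and ∂_2 has invariant factor 2 > 1, so H_1 ≅ Z ⊕ Z/2.
  H_2: rank ker ∂_2 − rank ∂_3 = (20 − 20) − 0 = 0, and there is no ∂_3, so H_2 ≅ 0.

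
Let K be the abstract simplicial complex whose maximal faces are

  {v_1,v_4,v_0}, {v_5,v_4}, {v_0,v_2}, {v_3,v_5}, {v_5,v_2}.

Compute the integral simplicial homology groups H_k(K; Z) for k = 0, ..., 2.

H_0 = Z,  H_1 = Z,  H_2 = 0.

Fix the vertex order v_0 < v_1 < v_2 < v_3 < v_4 < v_5 and write every simplex with vertices in increasing order. Then dim K = 2 and the simplices of K are:

  0-simplices (6): [v_0], [v_1], [v_2], [v_3], [v_4], [v_5]
  1-simplices (7): [v_0,v_1], [v_0,v_2], [v_0,v_4], [v_1,v_4], [v_2,v_5], [v_3,v_5], [v_4,v_5]
  2-simplices (1): [v_0,v_1,v_4]

giving chain groups C_0 ≅ Z^6, C_1 ≅ Z^7, C_2 ≅ Z^1.

∂_1: C_1 → C_0 is given by ∂[p,q] = [q] − [p].
This gives a 6×7 integer matrix of rank 5; reducing to Smith normal form yields diagonal entries (1,1,1,1,1).

∂_2: C_2 → C_1 sends each 2-simplex [p,q,r] to [q,r] − [p,r] + [p,q]. For instance
  ∂[v_0,v_1,v_4] = [v_1,v_4] − [v_0,v_4] + [v_0,v_1].
The resulting 7×1 matrix has rank 1, and its Smith normal form has invariant factors (1).

Now H_k = ker ∂_k / im ∂_{k+1}, so:

  H_0: rank C_0 − rank ∂_1 = 6 − 5 = 1, and the invariant factors of ∂_1 are all 1, so H_0 ≅ Z.
  H_1: rank ker ∂_1 − rank ∂_2 = (7 − 5) − 1 = 1, and the invariant factors of ∂_2 are all 1, so H_1 ≅ Z.
  H_2: rank ker ∂_2 − rank ∂_3 = (1 − 1) − 0 = 0, and there is no ∂_3, so H_2 ≅ 0.

As a check, the Euler characteristic is 6 − 7 + 1 = 0, which agrees with 1 − 1 + 0 = 0.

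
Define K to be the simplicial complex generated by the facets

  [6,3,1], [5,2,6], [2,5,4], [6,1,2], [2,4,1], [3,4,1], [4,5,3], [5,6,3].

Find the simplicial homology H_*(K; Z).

Order the vertices as 1 < 2 < 3 < 4 < 5 < 6. Listing each simplex with vertices in this order, K has dimension 2 with simplices:

  0-simplices (6): [1], [2], [3], [4], [5], [6]
  1-simplices (12): [1,2], [1,3], [1,4], [1,6], [2,4], [2,5], [2,6], [3,4], [3,5], [3,6], [4,5], [5,6]
  2-simplices (8): [1,2,4], [1,2,6], [1,3,4], [1,3,6], [2,4,5], [2,5,6], [3,4,5], [3,5,6]

Hence C_0 ≅ Z^6, C_1 ≅ Z^12, C_2 ≅ Z^8.

∂_1: C_1 → C_0 is given by ∂[p,q] = [q] − [p]. For instance
  ∂[5,6] = [6] − [5].
This gives a 6×12 integer matrix of rank 5; reducing to Smith normal form yields diagonal entries (1,1,1,1,1).

∂_2: C_2 → C_1 maps a triangle to the signed sum of its edges. For instance
  ∂[3,5,6] = [5,6] − [3,6] + [3,5],
  ∂[2,5,6] = [5,6] − [2,6] + [2,5].
As a 12×8 matrix over Z this has rank 7, with invariant factors (1,1,1,1,1,1,1).

Reading off H_k = ker ∂_k / im ∂_{k+1}:

  H_0: rank C_0 − rank ∂_1 = 6 − 5 = 1, and the invariant factors of ∂_1 are all 1, so H_0 ≅ Z.
  H_1: rank ker ∂_1 − rank ∂_2 = (12 − 5) − 7 = 0, and the invariant factors of ∂_2 are all 1, so H_1 ≅ 0.
  H_2: rank ker ∂_2 − rank ∂_3 = (8 − 7) − 0 = 1, and there is no ∂_3, so H_2 ≅ Z.

As a check, the Euler characteristic is 6 − 12 + 8 = 2, which agrees with 1 − 0 + 1 = 2.

H_0 = Z,  H_1 = 0,  H_2 = Z.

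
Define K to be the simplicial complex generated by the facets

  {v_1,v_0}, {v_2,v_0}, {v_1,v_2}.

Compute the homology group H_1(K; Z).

H_1 ≅ Z.

Take the total order v_0 < v_1 < v_2 on the vertex set. Then K (dimension 1) consists of the simplices:

  0-simplices (3): [v_0], [v_1], [v_2]
  1-simplices (3): [v_0,v_1], [v_0,v_2], [v_1,v_2]

Hence C_0 ≅ Z^3, C_1 ≅ Z^3.

The boundary map ∂_1: C_1 → C_0 maps an edge to its endpoints' difference, ∂[p,q] = q − p.
This gives a 3×3 integer matrix of rank 2; reducing to Smith normal form yields diagonal entries (1,1).

Reading off H_k = ker ∂_k / im ∂_{k+1}:

  H_1: rank ker ∂_1 − rank ∂_2 = (3 − 2) − 0 = 1, and there is no ∂_2, so H_1 ≅ Z.

(K is a triangulation of the circle S^1.)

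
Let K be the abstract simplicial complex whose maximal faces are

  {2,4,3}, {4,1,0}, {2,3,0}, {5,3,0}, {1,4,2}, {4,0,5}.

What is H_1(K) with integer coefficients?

H_1 = Z.

Order the vertices as 0 < 1 < 2 < 3 < 4 < 5. Listing each simplex with vertices in this order, K has dimension 2 with simplices:

  0-simplices (6): [0], [1], [2], [3], [4], [5]
  1-simplices (12): [0,1], [0,2], [0,3], [0,4], [0,5], [1,2], [1,4], [2,3], [2,4], [3,4], [3,5], [4,5]
  2-simplices (6): [0,1,4], [0,2,3], [0,3,5], [0,4,5], [1,2,4], [2,3,4]

Hence C_0 ≅ Z^6, C_1 ≅ Z^12, C_2 ≅ Z^6.

The boundary map ∂_1: C_1 → C_0 maps an edge to its endpoints' difference, ∂[p,q] = q − p. For instance
  ∂[2,4] = [4] − [2].
As a 6×12 matrix over Z this has rank 5, with invariant factors (1,1,1,1,1).

Boundary ∂_2: C_2 → C_1 maps a triangle to the signed sum of its edges. For instance
  ∂[0,2,3] = [2,3] − [0,3] + [0,2],
  ∂[0,3,5] = [3,5] − [0,5] + [0,3].
The resulting 12×6 matrix has rank 6, and its Smith normal form has invariant factors (1,1,1,1,1,1).

Now H_k = ker ∂_k / im ∂_{k+1}, so:

  H_1: rank ker ∂_1 − rank ∂_2 = (12 − 5) − 6 = 1, and the invariant factors of ∂_2 are all 1, so H_1 = Z.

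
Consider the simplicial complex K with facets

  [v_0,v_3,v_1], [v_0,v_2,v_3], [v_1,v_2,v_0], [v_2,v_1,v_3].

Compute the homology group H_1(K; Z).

H_1 = 0.

Order the vertices as v_0 < v_1 < v_2 < v_3. Listing each simplex with vertices in this order, K has dimension 2 with simplices:

  0-simplices (4): [v_0], [v_1], [v_2], [v_3]
  1-simplices (6): [v_0,v_1], [v_0,v_2], [v_0,v_3], [v_1,v_2], [v_1,v_3], [v_2,v_3]
  2-simplices (4): [v_0,v_1,v_2], [v_0,v_1,v_3], [v_0,v_2,v_3], [v_1,v_2,v_3]

Hence C_0 ≅ Z^4, C_1 ≅ Z^6, C_2 ≅ Z^4.

∂_1: C_1 → C_0 is given by ∂[p,q] = [q] − [p].
This gives a 4×6 integer matrix of rank 3; reducing to Smith normal form yields diagonal entries (1,1,1).

The boundary map ∂_2: C_2 → C_1 sends each 2-simplex [p,q,r] to [q,r] − [p,r] + [p,q]. For instance
  ∂[v_1,v_2,v_3] = [v_2,v_3] − [v_1,v_3] + [v_1,v_2],
  ∂[v_0,v_1,v_3] = [v_1,v_3] − [v_0,v_3] + [v_0,v_1].
The 6×4 boundary matrix has rank 3 and Smith normal form diag(1,1,1).

Now H_k = ker ∂_k / im ∂_{k+1}, so:

  H_1: rank ker ∂_1 − rank ∂_2 = (6 − 3) − 3 = 0, and the invariant factors of ∂_2 are all 1, so H_1 ≅ 0.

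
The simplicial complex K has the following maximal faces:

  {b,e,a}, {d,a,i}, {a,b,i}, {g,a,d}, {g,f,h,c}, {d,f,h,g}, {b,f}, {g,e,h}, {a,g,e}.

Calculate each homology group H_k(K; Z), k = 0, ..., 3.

We work with the vertex ordering a < b < c < d < e < f < g < h < i. The simplices of K, each written with vertices in increasing order, are:

  0-simplices (9): a, b, c, d, e, f, g, h, i
  1-simplices (20): ab, ad, ae, ag, ai, be, bf, bi, cf, cg, ch, df, dg, dh, di, eg, eh, fg, fh, gh
  2-simplices (13): abe, abi, adg, adi, aeg, cfg, cfh, cgh, dfg, dfh, dgh, egh, fgh
  3-simplices (2): cfgh, dfgh

giving chain groups C_0 ≅ Z^9, C_1 ≅ Z^20, C_2 ≅ Z^13, C_3 ≅ Z^2.

The boundary map ∂_1: C_1 → C_0 maps an edge to its endpoints' difference, ∂[p,q] = q − p.
The resulting 9×20 matrix has rank 8, and its Smith normal form has invariant factors (1,1,1,1,1,1,1,1).

∂_2: C_2 → C_1 maps a triangle to the signed sum of its edges. For instance
  ∂abe = be − ae + ab,
  ∂cfh = fh − ch + cf.
As a 20×13 matrix over Z this has rank 11, with invariant factors (1,1,1,1,1,1,1,1,1,1,1).

Boundary ∂_3: C_3 → C_2 sends each 3-simplex σ to the alternating sum Σ_i (−1)^i (σ with its i-th vertex removed). For instance
  ∂dfgh = fgh − dgh + dfh − dfg,
  ∂cfgh = fgh − cgh + cfh − cfg.
The 13×2 boundary matrix has rank 2 and Smith normal form diag(1,1).

Reading off H_k = ker ∂_k / im ∂_{k+1}:

  H_0: rank C_0 − rank ∂_1 = 9 − 8 = 1, and the invariant factors of ∂_1 are all 1, so H_0 = Z.
  H_1: rank ker ∂_1 − rank ∂_2 = (20 − 8) − 11 = 1, and the invariant factors of ∂_2 are all 1, so H_1 = Z.
  H_2: rank ker ∂_2 − rank ∂_3 = (13 − 11) − 2 = 0, and the invariant factors of ∂_3 are all 1, so H_2 = 0.
  H_3: rank ker ∂_3 − rank ∂_4 = (2 − 2) − 0 = 0, and there is no ∂_4, so H_3 = 0.

As a check, the Euler characteristic is 9 − 20 + 13 − 2 = 0, which agrees with 1 − 1 + 0 − 0 = 0.

H_0 ≅ Z,  H_1 ≅ Z,  H_2 = 0,  H_3 = 0.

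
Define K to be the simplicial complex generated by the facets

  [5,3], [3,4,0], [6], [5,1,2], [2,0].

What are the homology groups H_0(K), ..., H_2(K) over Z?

H_0 = Z^2,  H_1 = Z,  H_2 = 0.

Order the vertices as 0 < 1 < 2 < 3 < 4 < 5 < 6. Listing each simplex with vertices in this order, K has dimension 2 with simplices:

  0-simplices (7): [0], [1], [2], [3], [4], [5], [6]
  1-simplices (8): [0,2], [0,3], [0,4], [1,2], [1,5], [2,5], [3,4], [3,5]
  2-simplices (2): [0,3,4], [1,2,5]

Hence C_0 ≅ Z^7, C_1 ≅ Z^8, C_2 ≅ Z^2.

Boundary ∂_1: C_1 → C_0 sends each edge [p,q] (with p < q) to q − p. For instance
  ∂[0,3] = [3] − [0].
As a 7×8 matrix over Z this has rank 5, with invariant factors (1,1,1,1,1).

The boundary map ∂_2: C_2 → C_1 maps a triangle to the signed sum of its edges. For instance
  ∂[0,3,4] = [3,4] − [0,4] + [0,3],
  ∂[1,2,5] = [2,5] − [1,5] + [1,2].
The 8×2 boundary matrix has rank 2 and Smith normal form diag(1,1).

Reading off H_k = ker ∂_k / im ∂_{k+1}:

  H_0: rank C_0 − rank ∂_1 = 7 − 5 = 2, and the invariant factors of ∂_1 are all 1, so H_0 = Z^2.
  H_1: rank ker ∂_1 − rank ∂_2 = (8 − 5) − 2 = 1, and the invariant factors of ∂_2 are all 1, so H_1 = Z.
  H_2: rank ker ∂_2 − rank ∂_3 = (2 − 2) − 0 = 0, and there is no ∂_3, so H_2 = 0.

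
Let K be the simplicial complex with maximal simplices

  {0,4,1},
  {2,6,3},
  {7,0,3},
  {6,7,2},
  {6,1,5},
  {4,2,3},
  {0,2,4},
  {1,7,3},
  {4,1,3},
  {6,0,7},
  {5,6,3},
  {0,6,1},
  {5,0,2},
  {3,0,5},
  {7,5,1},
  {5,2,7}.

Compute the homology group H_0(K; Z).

Order the vertices as 0 < 1 < 2 < 3 < 4 < 5 < 6 < 7. Listing each simplex with vertices in this order, K has dimension 2 with simplices:

  0-simplices (8): [0], [1], [2], [3], [4], [5], [6], [7]
  1-simplices (24): (24 of them)
  2-simplices (16): [0,1,4], [0,1,6], [0,2,4], [0,2,5], [0,3,5], [0,3,7], [0,6,7], [1,3,4], [1,3,7], [1,5,6], [1,5,7], [2,3,4], [2,3,6], [2,5,7], [2,6,7], [3,5,6]

giving chain groups C_0 ≅ Z^8, C_1 ≅ Z^24, C_2 ≅ Z^16.

Boundary ∂_1: C_1 → C_0 maps an edge to its endpoints' difference, ∂[p,q] = q − p.
This gives a 8×24 integer matrix of rank 7; reducing to Smith normal form yields diagonal entries (1,1,1,1,1,1,1).

Boundary ∂_2: C_2 → C_1 acts by ∂[p,q,r] = [q,r] − [p,r] + [p,q]. For instance
  ∂[2,5,7] = [5,7] − [2,7] + [2,5],
  ∂[3,5,6] = [5,6] − [3,6] + [3,5].
The 24×16 boundary matrix has rank 15 and Smith normal form diag(1,1,1,1,1,1,1,1,1,1,1,1,1,1,1).

Reading off H_k = ker ∂_k / im ∂_{k+1}:

  H_0: rank C_0 − rank ∂_1 = 8 − 7 = 1, and the invariant factors of ∂_1 are all 1, so H_0 = Z.

H_0 = Z.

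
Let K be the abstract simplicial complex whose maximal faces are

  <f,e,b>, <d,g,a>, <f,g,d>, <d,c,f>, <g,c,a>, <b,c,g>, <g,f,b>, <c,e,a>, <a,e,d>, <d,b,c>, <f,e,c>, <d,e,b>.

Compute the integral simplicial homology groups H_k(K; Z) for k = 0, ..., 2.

K has 7 vertices, 18 edges, 12 triangles.
rank ∂_0 = 0, rank ∂_1 = 6 ⇒ b_0 = 7 − 0 − 6 = 1; all invariant factors of ∂_1 are 1 so no torsion. So H_0 ≅ Z.
rank ∂_1 = 6, rank ∂_2 = 12 ⇒ b_1 = 18 − 6 − 12 = 0; ∂_2 has invariant factor(s) [2] giving torsion. So H_1 ≅ Z_2.
rank ∂_2 = 12, rank ∂_3 = 0 ⇒ b_2 = 12 − 12 − 0 = 0. So H_2 ≅ 0.

H_0 ≅ Z,  H_1 ≅ Z_2,  H_2 = 0.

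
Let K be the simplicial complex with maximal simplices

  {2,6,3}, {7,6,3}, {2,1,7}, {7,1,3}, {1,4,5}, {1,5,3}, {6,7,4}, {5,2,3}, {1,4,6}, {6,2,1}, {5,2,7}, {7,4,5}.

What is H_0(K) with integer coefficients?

Fix the vertex order 1 < 2 < 3 < 4 < 5 < 6 < 7 and write every simplex with vertices in increasing order. Then dim K = 2 and the simplices of K are:

  0-simplices (7): [1], [2], [3], [4], [5], [6], [7]
  1-simplices (18): [1,2], [1,3], [1,4], [1,5], [1,6], [1,7], [2,3], [2,5], [2,6], [2,7], [3,5], [3,6], [3,7], [4,5], [4,6], [4,7], [5,7], [6,7]
  2-simplices (12): [1,2,6], [1,2,7], [1,3,5], [1,3,7], [1,4,5], [1,4,6], [2,3,5], [2,3,6], [2,5,7], [3,6,7], [4,5,7], [4,6,7]

so the chain groups are C_0 ≅ Z^7, C_1 ≅ Z^18, C_2 ≅ Z^12.

∂_1: C_1 → C_0 sends each edge [p,q] (with p < q) to q − p.
The 7×18 boundary matrix has rank 6 and Smith normal form diag(1,1,1,1,1,1).

∂_2: C_2 → C_1 maps a triangle to the signed sum of its edges. For instance
  ∂[4,6,7] = [6,7] − [4,7] + [4,6],
  ∂[1,4,6] = [4,6] − [1,6] + [1,4].
As a 18×12 matrix over Z this has rank 12, with invariant factors (1,1,1,1,1,1,1,1,1,1,1,2).

Reading off H_k = ker ∂_k / im ∂_{k+1}:

  H_0: rank C_0 − rank ∂_1 = 7 − 6 = 1, and the invariant factors of ∂_1 are all 1, so H_0 ≅ Z.

H_0 ≅ Z.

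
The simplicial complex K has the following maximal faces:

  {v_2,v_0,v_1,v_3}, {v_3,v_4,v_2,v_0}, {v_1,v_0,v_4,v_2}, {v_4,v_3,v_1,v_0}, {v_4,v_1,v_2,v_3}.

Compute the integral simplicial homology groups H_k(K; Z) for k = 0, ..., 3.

Fix the vertex order v_0 < v_1 < v_2 < v_3 < v_4 and write every simplex with vertices in increasing order. Then dim K = 3 and the simplices of K are:

  0-simplices (5): [v_0], [v_1], [v_2], [v_3], [v_4]
  1-simplices (10): [v_0,v_1], [v_0,v_2], [v_0,v_3], [v_0,v_4], [v_1,v_2], [v_1,v_3], [v_1,v_4], [v_2,v_3], [v_2,v_4], [v_3,v_4]
  2-simplices (10): [v_0,v_1,v_2], [v_0,v_1,v_3], [v_0,v_1,v_4], [v_0,v_2,v_3], [v_0,v_2,v_4], [v_0,v_3,v_4], [v_1,v_2,v_3], [v_1,v_2,v_4], [v_1,v_3,v_4], [v_2,v_3,v_4]
  3-simplices (5): [v_0,v_1,v_2,v_3], [v_0,v_1,v_2,v_4], [v_0,v_1,v_3,v_4], [v_0,v_2,v_3,v_4], [v_1,v_2,v_3,v_4]

Hence C_0 ≅ Z^5, C_1 ≅ Z^10, C_2 ≅ Z^10, C_3 ≅ Z^5.

∂_1: C_1 → C_0 is given by ∂[p,q] = [q] − [p]. For instance
  ∂[v_1,v_3] = [v_3] − [v_1].
This gives a 5×10 integer matrix of rank 4; reducing to Smith normal form yields diagonal entries (1,1,1,1).

The boundary map ∂_2: C_2 → C_1 sends each 2-simplex [p,q,r] to [q,r] − [p,r] + [p,q]. For instance
  ∂[v_0,v_3,v_4] = [v_3,v_4] − [v_0,v_4] + [v_0,v_3],
  ∂[v_0,v_1,v_4] = [v_1,v_4] − [v_0,v_4] + [v_0,v_1].
As a 10×10 matrix over Z this has rank 6, with invariant factors (1,1,1,1,1,1).

Boundary ∂_3: C_3 → C_2 sends each 3-simplex σ to the alternating sum Σ_i (−1)^i (σ with its i-th vertex removed). For instance
  ∂[v_0,v_1,v_2,v_3] = [v_1,v_2,v_3] − [v_0,v_2,v_3] + [v_0,v_1,v_3] − [v_0,v_1,v_2],
  ∂[v_1,v_2,v_3,v_4] = [v_2,v_3,v_4] − [v_1,v_3,v_4] + [v_1,v_2,v_4] − [v_1,v_2,v_3].
The 10×5 boundary matrix has rank 4 and Smith normal form diag(1,1,1,1).

From H_k ≅ ker(∂_k) / im(∂_{k+1}) we obtain:

  H_0: rank C_0 − rank ∂_1 = 5 − 4 = 1, and the invariant factors of ∂_1 are all 1, so H_0 = Z.
  H_1: rank ker ∂_1 − rank ∂_2 = (10 − 4) − 6 = 0, and the invariant factors of ∂_2 are all 1, so H_1 = 0.
  H_2: rank ker ∂_2 − rank ∂_3 = (10 − 6) − 4 = 0, and the invariant factors of ∂_3 are all 1, so H_2 = 0.
  H_3: rank ker ∂_3 − rank ∂_4 = (5 − 4) − 0 = 1, and there is no ∂_4, so H_3 = Z.

(K is a triangulation of the 3-sphere S^3.)

H_0 ≅ Z,  H_1 = 0,  H_2 = 0,  H_3 ≅ Z.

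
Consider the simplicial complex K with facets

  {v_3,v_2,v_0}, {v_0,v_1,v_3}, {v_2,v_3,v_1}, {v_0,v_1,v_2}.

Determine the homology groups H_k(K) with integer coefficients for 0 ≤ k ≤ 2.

Order the vertices as v_0 < v_1 < v_2 < v_3. Listing each simplex with vertices in this order, K has dimension 2 with simplices:

  0-simplices (4): [v_0], [v_1], [v_2], [v_3]
  1-simplices (6): [v_0,v_1], [v_0,v_2], [v_0,v_3], [v_1,v_2], [v_1,v_3], [v_2,v_3]
  2-simplices (4): [v_0,v_1,v_2], [v_0,v_1,v_3], [v_0,v_2,v_3], [v_1,v_2,v_3]

Hence C_0 ≅ Z^4, C_1 ≅ Z^6, C_2 ≅ Z^4.

Boundary ∂_1: C_1 → C_0 maps an edge to its endpoints' difference, ∂[p,q] = q − p. For instance
  ∂[v_1,v_3] = [v_3] − [v_1].
As a 4×6 matrix over Z this has rank 3, with invariant factors (1,1,1).

The boundary map ∂_2: C_2 → C_1 acts by ∂[p,q,r] = [q,r] − [p,r] + [p,q]. For instance
  ∂[v_1,v_2,v_3] = [v_2,v_3] − [v_1,v_3] + [v_1,v_2],
  ∂[v_0,v_1,v_2] = [v_1,v_2] − [v_0,v_2] + [v_0,v_1].
This gives a 6×4 integer matrix of rank 3; reducing to Smith normal form yields diagonal entries (1,1,1).

From H_k ≅ ker(∂_k) / im(∂_{k+1}) we obtain:

  H_0: rank C_0 − rank ∂_1 = 4 − 3 = 1, and the invariant factors of ∂_1 are all 1, so H_0 ≅ Z.
  H_1: rank ker ∂_1 − rank ∂_2 = (6 − 3) − 3 = 0, and the invariant factors of ∂_2 are all 1, so H_1 ≅ 0.
  H_2: rank ker ∂_2 − rank ∂_3 = (4 − 3) − 0 = 1, and there is no ∂_3, so H_2 ≅ Z.

(K is a triangulation of the 2-sphere S^2.)

H_0 ≅ Z,  H_1 = 0,  H_2 ≅ Z.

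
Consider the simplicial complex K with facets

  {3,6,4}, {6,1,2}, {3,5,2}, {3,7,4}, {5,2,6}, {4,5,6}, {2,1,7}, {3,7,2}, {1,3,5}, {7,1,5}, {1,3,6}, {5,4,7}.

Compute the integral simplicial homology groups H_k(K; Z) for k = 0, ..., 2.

K has 7 vertices, 18 edges, 12 triangles.
rank ∂_0 = 0, rank ∂_1 = 6 ⇒ b_0 = 7 − 0 − 6 = 1; all invariant factors of ∂_1 are 1 so no torsion. So H_0 ≅ Z.
rank ∂_1 = 6, rank ∂_2 = 12 ⇒ b_1 = 18 − 6 − 12 = 0; ∂_2 has invariant factor(s) [2] giving torsion. So H_1 ≅ Z/2.
rank ∂_2 = 12, rank ∂_3 = 0 ⇒ b_2 = 12 − 12 − 0 = 0. So H_2 ≅ 0.

H_0 = Z,  H_1 = Z/2,  H_2 = 0.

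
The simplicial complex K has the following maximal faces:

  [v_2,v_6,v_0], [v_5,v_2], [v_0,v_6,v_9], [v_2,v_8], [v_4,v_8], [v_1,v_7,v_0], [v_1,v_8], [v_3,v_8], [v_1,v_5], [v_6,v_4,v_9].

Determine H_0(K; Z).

H_0 = Z.

Fix the vertex order v_0 < v_1 < v_2 < v_3 < v_4 < v_5 < v_6 < v_7 < v_8 < v_9 and write every simplex with vertices in increasing order. Then dim K = 2 and the simplices of K are:

  0-simplices (10): [v_0], [v_1], [v_2], [v_3], [v_4], [v_5], [v_6], [v_7], [v_8], [v_9]
  1-simplices (16): (16 of them)
  2-simplices (4): [v_0,v_1,v_7], [v_0,v_2,v_6], [v_0,v_6,v_9], [v_4,v_6,v_9]

Hence C_0 ≅ Z^10, C_1 ≅ Z^16, C_2 ≅ Z^4.

The boundary map ∂_1: C_1 → C_0 maps an edge to its endpoints' difference, ∂[p,q] = q − p.
The resulting 10×16 matrix has rank 9, and its Smith normal form has invariant factors (1,1,1,1,1,1,1,1,1).

∂_2: C_2 → C_1 maps a triangle to the signed sum of its edges. For instance
  ∂[v_0,v_2,v_6] = [v_2,v_6] − [v_0,v_6] + [v_0,v_2],
  ∂[v_0,v_6,v_9] = [v_6,v_9] − [v_0,v_9] + [v_0,v_6].
The 16×4 boundary matrix has rank 4 and Smith normal form diag(1,1,1,1).

From H_k ≅ ker(∂_k) / im(∂_{k+1}) we obtain:

  H_0: rank C_0 − rank ∂_1 = 10 − 9 = 1, and the invariant factors of ∂_1 are all 1, so H_0 ≅ Z.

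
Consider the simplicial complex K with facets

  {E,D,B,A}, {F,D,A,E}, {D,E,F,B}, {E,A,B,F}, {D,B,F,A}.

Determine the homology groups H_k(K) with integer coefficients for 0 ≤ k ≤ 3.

Fix the vertex order A < B < D < E < F and write every simplex with vertices in increasing order. Then dim K = 3 and the simplices of K are:

  0-simplices (5): A, B, D, E, F
  1-simplices (10): AB, AD, AE, AF, BD, BE, BF, DE, DF, EF
  2-simplices (10): ABD, ABE, ABF, ADE, ADF, AEF, BDE, BDF, BEF, DEF
  3-simplices (5): ABDE, ABDF, ABEF, ADEF, BDEF

so the chain groups are C_0 ≅ Z^5, C_1 ≅ Z^10, C_2 ≅ Z^10, C_3 ≅ Z^5.

The boundary map ∂_1: C_1 → C_0 maps an edge to its endpoints' difference, ∂[p,q] = q − p.
The resulting 5×10 matrix has rank 4, and its Smith normal form has invariant factors (1,1,1,1).

∂_2: C_2 → C_1 acts by ∂[p,q,r] = [q,r] − [p,r] + [p,q]. For instance
  ∂BDE = DE − BE + BD,
  ∂ADF = DF − AF + AD.
The 10×10 boundary matrix has rank 6 and Smith normal form diag(1,1,1,1,1,1).

Boundary ∂_3: C_3 → C_2 sends each 3-simplex σ to the alternating sum Σ_i (−1)^i (σ with its i-th vertex removed). For instance
  ∂BDEF = DEF − BEF + BDF − BDE,
  ∂ABDF = BDF − ADF + ABF − ABD.
As a 10×5 matrix over Z this has rank 4, with invariant factors (1,1,1,1).

Computing H_k = (kernel of ∂_k) / (image of ∂_{k+1}):

  H_0: rank C_0 − rank ∂_1 = 5 − 4 = 1, and the invariant factors of ∂_1 are all 1, so H_0 ≅ Z.
  H_1: rank ker ∂_1 − rank ∂_2 = (10 − 4) − 6 = 0, and the invariant factors of ∂_2 are all 1, so H_1 ≅ 0.
  H_2: rank ker ∂_2 − rank ∂_3 = (10 − 6) − 4 = 0, and the invariant factors of ∂_3 are all 1, so H_2 ≅ 0.
  H_3: rank ker ∂_3 − rank ∂_4 = (5 − 4) − 0 = 1, and there is no ∂_4, so H_3 ≅ Z.

As a check, the Euler characteristic is 5 − 10 + 10 − 5 = 0, which agrees with 1 − 0 + 0 − 1 = 0.
(K is a triangulation of the 3-sphere S^3.)

H_0 = Z,  H_1 = 0,  H_2 = 0,  H_3 = Z.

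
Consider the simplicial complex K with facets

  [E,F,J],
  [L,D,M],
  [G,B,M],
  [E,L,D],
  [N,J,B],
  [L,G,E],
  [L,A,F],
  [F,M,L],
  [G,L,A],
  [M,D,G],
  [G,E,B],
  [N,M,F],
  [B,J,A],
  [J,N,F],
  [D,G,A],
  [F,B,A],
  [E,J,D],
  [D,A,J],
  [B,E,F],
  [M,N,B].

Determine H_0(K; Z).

H_0 = Z.

Order the vertices as A < B < D < E < F < G < J < L < M < N. Listing each simplex with vertices in this order, K has dimension 2 with simplices:

  0-simplices (10): A, B, D, E, F, G, J, L, M, N
  1-simplices (30): AB, AD, AF, AG, AJ, AL, BE, BF, BG, BJ, BM, BN, DE, DG, DJ, DL, DM, EF, EG, EJ, EL, FJ, FL, FM, FN, GL, GM, JN, LM, MN
  2-simplices (20): ABF, ABJ, ADG, ADJ, AFL, AGL, BEF, BEG, BGM, BJN, BMN, DEJ, DEL, DGM, DLM, EFJ, EGL, FJN, FLM, FMN

Hence C_0 ≅ Z^10, C_1 ≅ Z^30, C_2 ≅ Z^20.

The boundary map ∂_1: C_1 → C_0 is given by ∂[p,q] = [q] − [p]. For instance
  ∂AJ = J − A.
The 10×30 boundary matrix has rank 9 and Smith normal form diag(1,1,1,1,1,1,1,1,1).

∂_2: C_2 → C_1 sends each 2-simplex [p,q,r] to [q,r] − [p,r] + [p,q]. For instance
  ∂BEG = EG − BG + BE,
  ∂FLM = LM − FM + FL.
The 30×20 boundary matrix has rank 20 and Smith normal form diag(1,1,1,1,1,1,1,1,1,1,1,1,1,1,1,1,1,1,1,2).

Computing H_k = (kernel of ∂_k) / (image of ∂_{k+1}):

  H_0: rank C_0 − rank ∂_1 = 10 − 9 = 1, and the invariant factors of ∂_1 are all 1, so H_0 ≅ Z.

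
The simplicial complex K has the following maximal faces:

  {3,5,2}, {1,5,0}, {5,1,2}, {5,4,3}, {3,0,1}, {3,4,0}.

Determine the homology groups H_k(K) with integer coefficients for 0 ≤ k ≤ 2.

We work with the vertex ordering 0 < 1 < 2 < 3 < 4 < 5. The simplices of K, each written with vertices in increasing order, are:

  0-simplices (6): [0], [1], [2], [3], [4], [5]
  1-simplices (12): [0,1], [0,3], [0,4], [0,5], [1,2], [1,3], [1,5], [2,3], [2,5], [3,4], [3,5], [4,5]
  2-simplices (6): [0,1,3], [0,1,5], [0,3,4], [1,2,5], [2,3,5], [3,4,5]

Hence C_0 ≅ Z^6, C_1 ≅ Z^12, C_2 ≅ Z^6.

Boundary ∂_1: C_1 → C_0 sends each edge [p,q] (with p < q) to q − p.
This gives a 6×12 integer matrix of rank 5; reducing to Smith normal form yields diagonal entries (1,1,1,1,1).

∂_2: C_2 → C_1 sends each 2-simplex [p,q,r] to [q,r] − [p,r] + [p,q]. For instance
  ∂[0,1,5] = [1,5] − [0,5] + [0,1],
  ∂[0,3,4] = [3,4] − [0,4] + [0,3].
The resulting 12×6 matrix has rank 6, and its Smith normal form has invariant factors (1,1,1,1,1,1).

From H_k ≅ ker(∂_k) / im(∂_{k+1}) we obtain:

  H_0: rank C_0 − rank ∂_1 = 6 − 5 = 1, and the invariant factors of ∂_1 are all 1, so H_0 ≅ Z.
  H_1: rank ker ∂_1 − rank ∂_2 = (12 − 5) − 6 = 1, and the invariant factors of ∂_2 are all 1, so H_1 ≅ Z.
  H_2: rank ker ∂_2 − rank ∂_3 = (6 − 6) − 0 = 0, and there is no ∂_3, so H_2 ≅ 0.

As a check, the Euler characteristic is 6 − 12 + 6 = 0, which agrees with 1 − 1 + 0 = 0.

H_0 = Z,  H_1 = Z,  H_2 = 0.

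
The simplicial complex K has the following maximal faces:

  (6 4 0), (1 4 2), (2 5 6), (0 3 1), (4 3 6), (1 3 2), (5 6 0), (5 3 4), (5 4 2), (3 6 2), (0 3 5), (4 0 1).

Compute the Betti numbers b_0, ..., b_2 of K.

b_0 = 1, b_1 = 0, b_2 = 0.

Order the vertices as 0 < 1 < 2 < 3 < 4 < 5 < 6. Listing each simplex with vertices in this order, K has dimension 2 with simplices:

  0-simplices (7): [0], [1], [2], [3], [4], [5], [6]
  1-simplices (18): [0,1], [0,3], [0,4], [0,5], [0,6], [1,2], [1,3], [1,4], [2,3], [2,4], [2,5], [2,6], [3,4], [3,5], [3,6], [4,5], [4,6], [5,6]
  2-simplices (12): [0,1,3], [0,1,4], [0,3,5], [0,4,6], [0,5,6], [1,2,3], [1,2,4], [2,3,6], [2,4,5], [2,5,6], [3,4,5], [3,4,6]

so the chain groups are C_0 ≅ Z^7, C_1 ≅ Z^18, C_2 ≅ Z^12.

∂_1: C_1 → C_0 is given by ∂[p,q] = [q] − [p].
This gives a 7×18 integer matrix of rank 6; reducing to Smith normal form yields diagonal entries (1,1,1,1,1,1).

Boundary ∂_2: C_2 → C_1 maps a triangle to the signed sum of its edges. For instance
  ∂[2,4,5] = [4,5] − [2,5] + [2,4],
  ∂[0,3,5] = [3,5] − [0,5] + [0,3].
The resulting 18×12 matrix has rank 12, and its Smith normal form has invariant factors (1,1,1,1,1,1,1,1,1,1,1,2).

From H_k ≅ ker(∂_k) / im(∂_{k+1}) we obtain:

  H_0: rank C_0 − rank ∂_1 = 7 − 6 = 1, and the invariant factors of ∂_1 are all 1, so H_0 ≅ Z.
  H_1: rank ker ∂_1 − rank ∂_2 = (18 − 6) − 12 = 0, and ∂_2 has invariant factor 2 > 1, so H_1 ≅ Z_2.
  H_2: rank ker ∂_2 − rank ∂_3 = (12 − 12) − 0 = 0, and there is no ∂_3, so H_2 ≅ 0.

As a check, the Euler characteristic is 7 − 18 + 12 = 1, which agrees with 1 − 0 + 0 = 1.

Hence the Betti numbers are b_0 = 1, b_1 = 0, b_2 = 0.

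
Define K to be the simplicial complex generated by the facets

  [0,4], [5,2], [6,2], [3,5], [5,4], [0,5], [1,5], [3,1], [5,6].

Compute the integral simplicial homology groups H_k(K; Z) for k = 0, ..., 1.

H_0 = Z,  H_1 = Z^3.

Fix the vertex order 0 < 1 < 2 < 3 < 4 < 5 < 6 and write every simplex with vertices in increasing order. Then dim K = 1 and the simplices of K are:

  0-simplices (7): [0], [1], [2], [3], [4], [5], [6]
  1-simplices (9): [0,4], [0,5], [1,3], [1,5], [2,5], [2,6], [3,5], [4,5], [5,6]

so the chain groups are C_0 ≅ Z^7, C_1 ≅ Z^9.

∂_1: C_1 → C_0 maps an edge to its endpoints' difference, ∂[p,q] = q − p. For instance
  ∂[2,6] = [6] − [2].
As a 7×9 matrix over Z this has rank 6, with invariant factors (1,1,1,1,1,1).

Reading off H_k = ker ∂_k / im ∂_{k+1}:

  H_0: rank C_0 − rank ∂_1 = 7 − 6 = 1, and the invariant factors of ∂_1 are all 1, so H_0 = Z.
  H_1: rank ker ∂_1 − rank ∂_2 = (9 − 6) − 0 = 3, and there is no ∂_2, so H_1 = Z^3.

(K is a triangulation of a wedge of 3 circles.)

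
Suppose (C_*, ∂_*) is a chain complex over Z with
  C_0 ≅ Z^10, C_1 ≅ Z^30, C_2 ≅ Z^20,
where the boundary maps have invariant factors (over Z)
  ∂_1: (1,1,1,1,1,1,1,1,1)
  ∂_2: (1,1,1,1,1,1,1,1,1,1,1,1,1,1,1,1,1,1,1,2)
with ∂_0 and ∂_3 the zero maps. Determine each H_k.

H_0 = Z,  H_1 = Z ⊕ Z/2Z,  H_2 = 0.

H_0: b_0 = 10 − 0 − 9 = 1; torsion from ∂_1 factors > 1: none. So H_0 = Z.
H_1: b_1 = 30 − 9 − 20 = 1; torsion from ∂_2 factors > 1: [2]. So H_1 = Z ⊕ Z/2Z.
H_2: b_2 = 20 − 20 − 0 = 0; torsion from ∂_3 factors > 1: none. So H_2 = 0.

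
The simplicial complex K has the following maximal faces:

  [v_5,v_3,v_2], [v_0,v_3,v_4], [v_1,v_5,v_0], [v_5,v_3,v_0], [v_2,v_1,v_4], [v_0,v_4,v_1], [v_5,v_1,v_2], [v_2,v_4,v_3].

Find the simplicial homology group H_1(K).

We work with the vertex ordering v_0 < v_1 < v_2 < v_3 < v_4 < v_5. The simplices of K, each written with vertices in increasing order, are:

  0-simplices (6): [v_0], [v_1], [v_2], [v_3], [v_4], [v_5]
  1-simplices (12): [v_0,v_1], [v_0,v_3], [v_0,v_4], [v_0,v_5], [v_1,v_2], [v_1,v_4], [v_1,v_5], [v_2,v_3], [v_2,v_4], [v_2,v_5], [v_3,v_4], [v_3,v_5]
  2-simplices (8): [v_0,v_1,v_4], [v_0,v_1,v_5], [v_0,v_3,v_4], [v_0,v_3,v_5], [v_1,v_2,v_4], [v_1,v_2,v_5], [v_2,v_3,v_4], [v_2,v_3,v_5]

so the chain groups are C_0 ≅ Z^6, C_1 ≅ Z^12, C_2 ≅ Z^8.

The boundary map ∂_1: C_1 → C_0 is given by ∂[p,q] = [q] − [p]. For instance
  ∂[v_3,v_5] = [v_5] − [v_3].
This gives a 6×12 integer matrix of rank 5; reducing to Smith normal form yields diagonal entries (1,1,1,1,1).

∂_2: C_2 → C_1 acts by ∂[p,q,r] = [q,r] − [p,r] + [p,q]. For instance
  ∂[v_0,v_3,v_4] = [v_3,v_4] − [v_0,v_4] + [v_0,v_3],
  ∂[v_0,v_1,v_4] = [v_1,v_4] − [v_0,v_4] + [v_0,v_1].
The resulting 12×8 matrix has rank 7, and its Smith normal form has invariant factors (1,1,1,1,1,1,1).

From H_k ≅ ker(∂_k) / im(∂_{k+1}) we obtain:

  H_1: rank ker ∂_1 − rank ∂_2 = (12 − 5) − 7 = 0, and the invariant factors of ∂_2 are all 1, so H_1 ≅ 0.

(K is a triangulation of the 2-sphere S^2.)

H_1 ≅ 0.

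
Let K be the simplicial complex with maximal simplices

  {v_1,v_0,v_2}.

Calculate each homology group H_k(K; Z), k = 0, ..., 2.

K has 3 vertices, 3 edges, 1 triangle.
rank ∂_0 = 0, rank ∂_1 = 2 ⇒ b_0 = 3 − 0 − 2 = 1; all invariant factors of ∂_1 are 1 so no torsion. So H_0 ≅ Z.
rank ∂_1 = 2, rank ∂_2 = 1 ⇒ b_1 = 3 − 2 − 1 = 0; all invariant factors of ∂_2 are 1 so no torsion. So H_1 ≅ 0.
rank ∂_2 = 1, rank ∂_3 = 0 ⇒ b_2 = 1 − 1 − 0 = 0. So H_2 ≅ 0.

H_0 ≅ Z,  H_1 = 0,  H_2 = 0.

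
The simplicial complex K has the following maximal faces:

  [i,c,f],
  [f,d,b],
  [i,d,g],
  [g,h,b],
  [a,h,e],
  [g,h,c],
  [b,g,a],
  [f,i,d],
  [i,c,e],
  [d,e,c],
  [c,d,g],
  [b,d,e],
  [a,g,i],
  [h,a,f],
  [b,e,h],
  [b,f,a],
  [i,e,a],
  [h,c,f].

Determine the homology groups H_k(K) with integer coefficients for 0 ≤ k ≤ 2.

We work with the vertex ordering a < b < c < d < e < f < g < h < i. The simplices of K, each written with vertices in increasing order, are:

  0-simplices (9): a, b, c, d, e, f, g, h, i
  1-simplices (27): ab, ae, af, ag, ah, ai, bd, be, bf, bg, bh, cd, ce, cf, cg, ch, ci, de, df, dg, di, eh, ei, fh, fi, gh, gi
  2-simplices (18): abf, abg, aeh, aei, afh, agi, bde, bdf, beh, bgh, cde, cdg, cei, cfh, cfi, cgh, dfi, dgi

giving chain groups C_0 ≅ Z^9, C_1 ≅ Z^27, C_2 ≅ Z^18.

∂_1: C_1 → C_0 maps an edge to its endpoints' difference, ∂[p,q] = q − p. For instance
  ∂gh = h − g.
This gives a 9×27 integer matrix of rank 8; reducing to Smith normal form yields diagonal entries (1,1,1,1,1,1,1,1).

Boundary ∂_2: C_2 → C_1 sends each 2-simplex [p,q,r] to [q,r] − [p,r] + [p,q]. For instance
  ∂abg = bg − ag + ab,
  ∂dfi = fi − di + df.
The resulting 27×18 matrix has rank 18, and its Smith normal form has invariant factors (1,1,1,1,1,1,1,1,1,1,1,1,1,1,1,1,1,2).

Computing H_k = (kernel of ∂_k) / (image of ∂_{k+1}):

  H_0: rank C_0 − rank ∂_1 = 9 − 8 = 1, and the invariant factors of ∂_1 are all 1, so H_0 ≅ Z.
  H_1: rank ker ∂_1 − rank ∂_2 = (27 − 8) − 18 = 1, and ∂_2 has invariant factor 2 > 1, so H_1 ≅ Z ⊕ Z/2.
  H_2: rank ker ∂_2 − rank ∂_3 = (18 − 18) − 0 = 0, and there is no ∂_3, so H_2 ≅ 0.

H_0 ≅ Z,  H_1 ≅ Z ⊕ Z/2,  H_2 = 0.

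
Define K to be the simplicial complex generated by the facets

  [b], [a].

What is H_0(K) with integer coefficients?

We work with the vertex ordering a < b. The simplices of K, each written with vertices in increasing order, are:

  0-simplices (2): a, b

giving chain groups C_0 ≅ Z^2.

From H_k ≅ ker(∂_k) / im(∂_{k+1}) we obtain:

  H_0: rank C_0 − rank ∂_1 = 2 − 0 = 2, and there is no ∂_1, so H_0 = Z^2.

H_0 = Z^2.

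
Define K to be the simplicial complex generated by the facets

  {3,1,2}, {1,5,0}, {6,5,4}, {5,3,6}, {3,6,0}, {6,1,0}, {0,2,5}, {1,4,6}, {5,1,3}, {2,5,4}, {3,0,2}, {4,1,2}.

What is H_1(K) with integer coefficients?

H_1 ≅ Z_2.

We work with the vertex ordering 0 < 1 < 2 < 3 < 4 < 5 < 6. The simplices of K, each written with vertices in increasing order, are:

  0-simplices (7): [0], [1], [2], [3], [4], [5], [6]
  1-simplices (18): [0,1], [0,2], [0,3], [0,5], [0,6], [1,2], [1,3], [1,4], [1,5], [1,6], [2,3], [2,4], [2,5], [3,5], [3,6], [4,5], [4,6], [5,6]
  2-simplices (12): [0,1,5], [0,1,6], [0,2,3], [0,2,5], [0,3,6], [1,2,3], [1,2,4], [1,3,5], [1,4,6], [2,4,5], [3,5,6], [4,5,6]

Hence C_0 ≅ Z^7, C_1 ≅ Z^18, C_2 ≅ Z^12.

Boundary ∂_1: C_1 → C_0 is given by ∂[p,q] = [q] − [p]. For instance
  ∂[1,6] = [6] − [1].
As a 7×18 matrix over Z this has rank 6, with invariant factors (1,1,1,1,1,1).

Boundary ∂_2: C_2 → C_1 maps a triangle to the signed sum of its edges. For instance
  ∂[1,2,3] = [2,3] − [1,3] + [1,2],
  ∂[0,2,5] = [2,5] − [0,5] + [0,2].
The resulting 18×12 matrix has rank 12, and its Smith normal form has invariant factors (1,1,1,1,1,1,1,1,1,1,1,2).

Now H_k = ker ∂_k / im ∂_{k+1}, so:

  H_1: rank ker ∂_1 − rank ∂_2 = (18 − 6) − 12 = 0, and ∂_2 has invariant factor 2 > 1, so H_1 = Z_2.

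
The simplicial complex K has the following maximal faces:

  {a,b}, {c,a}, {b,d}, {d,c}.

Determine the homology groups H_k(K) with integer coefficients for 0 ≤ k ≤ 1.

H_0 ≅ Z,  H_1 ≅ Z.

Take the total order a < b < c < d on the vertex set. Then K (dimension 1) consists of the simplices:

  0-simplices (4): a, b, c, d
  1-simplices (4): ab, ac, bd, cd

Hence C_0 ≅ Z^4, C_1 ≅ Z^4.

∂_1: C_1 → C_0 sends each edge [p,q] (with p < q) to q − p.
The 4×4 boundary matrix has rank 3 and Smith normal form diag(1,1,1).

Reading off H_k = ker ∂_k / im ∂_{k+1}:

  H_0: rank C_0 − rank ∂_1 = 4 − 3 = 1, and the invariant factors of ∂_1 are all 1, so H_0 ≅ Z.
  H_1: rank ker ∂_1 − rank ∂_2 = (4 − 3) − 0 = 1, and there is no ∂_2, so H_1 ≅ Z.

(K is a triangulation of the circle S^1.)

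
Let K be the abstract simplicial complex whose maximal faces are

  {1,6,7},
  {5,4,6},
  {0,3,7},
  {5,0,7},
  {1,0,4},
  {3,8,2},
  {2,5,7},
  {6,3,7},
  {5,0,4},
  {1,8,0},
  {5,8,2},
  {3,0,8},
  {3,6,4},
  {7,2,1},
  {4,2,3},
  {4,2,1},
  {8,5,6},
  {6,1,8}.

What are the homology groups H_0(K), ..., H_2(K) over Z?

H_0 = Z,  H_1 = Z^2,  H_2 = Z.

Take the total order 0 < 1 < 2 < 3 < 4 < 5 < 6 < 7 < 8 on the vertex set. Then K (dimension 2) consists of the simplices:

  0-simplices (9): [0], [1], [2], [3], [4], [5], [6], [7], [8]
  1-simplices (27): (27 of them)
  2-simplices (18): [0,1,4], [0,1,8], [0,3,7], [0,3,8], [0,4,5], [0,5,7], [1,2,4], [1,2,7], [1,6,7], [1,6,8], [2,3,4], [2,3,8], [2,5,7], [2,5,8], [3,4,6], [3,6,7], [4,5,6], [5,6,8]

Hence C_0 ≅ Z^9, C_1 ≅ Z^27, C_2 ≅ Z^18.

Boundary ∂_1: C_1 → C_0 is given by ∂[p,q] = [q] − [p]. For instance
  ∂[1,6] = [6] − [1].
The 9×27 boundary matrix has rank 8 and Smith normal form diag(1,1,1,1,1,1,1,1).

∂_2: C_2 → C_1 acts by ∂[p,q,r] = [q,r] − [p,r] + [p,q]. For instance
  ∂[1,6,8] = [6,8] − [1,8] + [1,6],
  ∂[1,2,4] = [2,4] − [1,4] + [1,2].
As a 27×18 matrix over Z this has rank 17, with invariant factors (1,1,1,1,1,1,1,1,1,1,1,1,1,1,1,1,1).

Computing H_k = (kernel of ∂_k) / (image of ∂_{k+1}):

  H_0: rank C_0 − rank ∂_1 = 9 − 8 = 1, and the invariant factors of ∂_1 are all 1, so H_0 = Z.
  H_1: rank ker ∂_1 − rank ∂_2 = (27 − 8) − 17 = 2, and the invariant factors of ∂_2 are all 1, so H_1 = Z^2.
  H_2: rank ker ∂_2 − rank ∂_3 = (18 − 17) − 0 = 1, and there is no ∂_3, so H_2 = Z.

(K is a triangulation of the torus T^2.)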